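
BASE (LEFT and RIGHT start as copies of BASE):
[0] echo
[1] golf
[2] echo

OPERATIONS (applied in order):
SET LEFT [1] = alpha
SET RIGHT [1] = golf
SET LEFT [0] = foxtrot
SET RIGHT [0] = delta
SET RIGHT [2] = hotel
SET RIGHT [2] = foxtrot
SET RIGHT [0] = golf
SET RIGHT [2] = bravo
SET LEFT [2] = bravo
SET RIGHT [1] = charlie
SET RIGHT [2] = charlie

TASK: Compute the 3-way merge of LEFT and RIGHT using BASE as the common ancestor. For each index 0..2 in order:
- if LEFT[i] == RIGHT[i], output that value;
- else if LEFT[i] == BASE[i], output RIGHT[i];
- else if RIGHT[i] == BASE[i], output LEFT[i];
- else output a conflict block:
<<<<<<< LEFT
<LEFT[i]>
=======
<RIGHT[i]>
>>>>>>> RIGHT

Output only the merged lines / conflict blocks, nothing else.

Final LEFT:  [foxtrot, alpha, bravo]
Final RIGHT: [golf, charlie, charlie]
i=0: BASE=echo L=foxtrot R=golf all differ -> CONFLICT
i=1: BASE=golf L=alpha R=charlie all differ -> CONFLICT
i=2: BASE=echo L=bravo R=charlie all differ -> CONFLICT

Answer: <<<<<<< LEFT
foxtrot
=======
golf
>>>>>>> RIGHT
<<<<<<< LEFT
alpha
=======
charlie
>>>>>>> RIGHT
<<<<<<< LEFT
bravo
=======
charlie
>>>>>>> RIGHT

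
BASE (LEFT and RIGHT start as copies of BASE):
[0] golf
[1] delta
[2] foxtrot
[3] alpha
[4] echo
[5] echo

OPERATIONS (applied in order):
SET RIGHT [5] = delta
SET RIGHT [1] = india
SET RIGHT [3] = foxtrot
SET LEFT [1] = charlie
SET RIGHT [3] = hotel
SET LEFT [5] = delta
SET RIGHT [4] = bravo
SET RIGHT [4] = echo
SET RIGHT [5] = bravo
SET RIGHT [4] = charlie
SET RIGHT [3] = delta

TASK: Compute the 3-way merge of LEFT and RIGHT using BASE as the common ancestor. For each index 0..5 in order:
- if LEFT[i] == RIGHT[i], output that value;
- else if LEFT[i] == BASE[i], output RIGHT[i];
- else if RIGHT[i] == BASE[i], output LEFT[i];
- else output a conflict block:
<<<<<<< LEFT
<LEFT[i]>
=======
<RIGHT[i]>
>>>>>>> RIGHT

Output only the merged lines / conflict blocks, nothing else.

Final LEFT:  [golf, charlie, foxtrot, alpha, echo, delta]
Final RIGHT: [golf, india, foxtrot, delta, charlie, bravo]
i=0: L=golf R=golf -> agree -> golf
i=1: BASE=delta L=charlie R=india all differ -> CONFLICT
i=2: L=foxtrot R=foxtrot -> agree -> foxtrot
i=3: L=alpha=BASE, R=delta -> take RIGHT -> delta
i=4: L=echo=BASE, R=charlie -> take RIGHT -> charlie
i=5: BASE=echo L=delta R=bravo all differ -> CONFLICT

Answer: golf
<<<<<<< LEFT
charlie
=======
india
>>>>>>> RIGHT
foxtrot
delta
charlie
<<<<<<< LEFT
delta
=======
bravo
>>>>>>> RIGHT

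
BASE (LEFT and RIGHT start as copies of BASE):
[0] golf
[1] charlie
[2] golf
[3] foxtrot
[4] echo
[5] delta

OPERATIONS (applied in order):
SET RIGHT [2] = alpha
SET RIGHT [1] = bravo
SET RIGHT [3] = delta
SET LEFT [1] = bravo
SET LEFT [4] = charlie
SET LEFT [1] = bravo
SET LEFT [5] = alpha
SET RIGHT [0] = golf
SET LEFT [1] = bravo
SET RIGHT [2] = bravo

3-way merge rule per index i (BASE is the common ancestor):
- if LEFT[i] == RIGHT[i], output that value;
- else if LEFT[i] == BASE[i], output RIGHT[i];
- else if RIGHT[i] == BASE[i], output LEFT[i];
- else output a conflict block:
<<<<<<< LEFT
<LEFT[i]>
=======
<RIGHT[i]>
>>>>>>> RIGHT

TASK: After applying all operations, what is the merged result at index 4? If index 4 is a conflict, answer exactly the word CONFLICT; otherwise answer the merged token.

Final LEFT:  [golf, bravo, golf, foxtrot, charlie, alpha]
Final RIGHT: [golf, bravo, bravo, delta, echo, delta]
i=0: L=golf R=golf -> agree -> golf
i=1: L=bravo R=bravo -> agree -> bravo
i=2: L=golf=BASE, R=bravo -> take RIGHT -> bravo
i=3: L=foxtrot=BASE, R=delta -> take RIGHT -> delta
i=4: L=charlie, R=echo=BASE -> take LEFT -> charlie
i=5: L=alpha, R=delta=BASE -> take LEFT -> alpha
Index 4 -> charlie

Answer: charlie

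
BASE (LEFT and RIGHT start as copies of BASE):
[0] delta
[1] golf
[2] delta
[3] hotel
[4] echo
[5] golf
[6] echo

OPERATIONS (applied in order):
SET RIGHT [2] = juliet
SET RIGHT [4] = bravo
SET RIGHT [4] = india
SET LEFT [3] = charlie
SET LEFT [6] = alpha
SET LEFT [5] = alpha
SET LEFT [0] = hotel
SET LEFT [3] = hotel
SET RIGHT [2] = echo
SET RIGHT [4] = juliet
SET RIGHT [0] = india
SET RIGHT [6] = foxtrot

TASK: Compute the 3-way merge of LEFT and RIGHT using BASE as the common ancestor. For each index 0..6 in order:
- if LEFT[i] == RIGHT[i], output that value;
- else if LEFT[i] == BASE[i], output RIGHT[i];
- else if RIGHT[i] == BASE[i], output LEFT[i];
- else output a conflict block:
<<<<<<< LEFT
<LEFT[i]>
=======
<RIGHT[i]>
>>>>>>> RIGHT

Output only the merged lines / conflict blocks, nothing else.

Answer: <<<<<<< LEFT
hotel
=======
india
>>>>>>> RIGHT
golf
echo
hotel
juliet
alpha
<<<<<<< LEFT
alpha
=======
foxtrot
>>>>>>> RIGHT

Derivation:
Final LEFT:  [hotel, golf, delta, hotel, echo, alpha, alpha]
Final RIGHT: [india, golf, echo, hotel, juliet, golf, foxtrot]
i=0: BASE=delta L=hotel R=india all differ -> CONFLICT
i=1: L=golf R=golf -> agree -> golf
i=2: L=delta=BASE, R=echo -> take RIGHT -> echo
i=3: L=hotel R=hotel -> agree -> hotel
i=4: L=echo=BASE, R=juliet -> take RIGHT -> juliet
i=5: L=alpha, R=golf=BASE -> take LEFT -> alpha
i=6: BASE=echo L=alpha R=foxtrot all differ -> CONFLICT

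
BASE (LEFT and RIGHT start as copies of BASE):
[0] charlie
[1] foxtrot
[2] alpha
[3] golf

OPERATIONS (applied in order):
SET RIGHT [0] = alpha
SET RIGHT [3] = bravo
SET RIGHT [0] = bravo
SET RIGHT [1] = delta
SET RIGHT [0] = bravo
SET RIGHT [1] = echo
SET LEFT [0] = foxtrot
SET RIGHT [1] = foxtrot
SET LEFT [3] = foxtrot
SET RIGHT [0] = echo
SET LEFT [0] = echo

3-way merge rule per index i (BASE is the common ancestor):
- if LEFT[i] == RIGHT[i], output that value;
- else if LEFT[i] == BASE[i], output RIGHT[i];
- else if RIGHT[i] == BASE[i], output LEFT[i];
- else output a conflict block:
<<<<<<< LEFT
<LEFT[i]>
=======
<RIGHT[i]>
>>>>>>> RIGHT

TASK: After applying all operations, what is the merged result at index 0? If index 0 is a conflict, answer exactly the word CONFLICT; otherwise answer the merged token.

Answer: echo

Derivation:
Final LEFT:  [echo, foxtrot, alpha, foxtrot]
Final RIGHT: [echo, foxtrot, alpha, bravo]
i=0: L=echo R=echo -> agree -> echo
i=1: L=foxtrot R=foxtrot -> agree -> foxtrot
i=2: L=alpha R=alpha -> agree -> alpha
i=3: BASE=golf L=foxtrot R=bravo all differ -> CONFLICT
Index 0 -> echo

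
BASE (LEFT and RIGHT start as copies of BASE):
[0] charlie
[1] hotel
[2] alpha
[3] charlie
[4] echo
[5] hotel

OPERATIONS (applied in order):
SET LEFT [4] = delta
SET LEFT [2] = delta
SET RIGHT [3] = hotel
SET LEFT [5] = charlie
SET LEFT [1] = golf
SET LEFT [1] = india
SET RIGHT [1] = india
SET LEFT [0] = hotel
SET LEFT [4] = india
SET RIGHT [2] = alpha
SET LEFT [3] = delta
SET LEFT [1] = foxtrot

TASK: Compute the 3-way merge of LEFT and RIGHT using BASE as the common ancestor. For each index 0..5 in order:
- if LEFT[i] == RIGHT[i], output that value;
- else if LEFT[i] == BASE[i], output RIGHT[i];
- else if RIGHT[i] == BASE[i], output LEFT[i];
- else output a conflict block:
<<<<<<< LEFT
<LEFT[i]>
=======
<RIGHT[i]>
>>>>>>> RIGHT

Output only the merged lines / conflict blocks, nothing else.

Answer: hotel
<<<<<<< LEFT
foxtrot
=======
india
>>>>>>> RIGHT
delta
<<<<<<< LEFT
delta
=======
hotel
>>>>>>> RIGHT
india
charlie

Derivation:
Final LEFT:  [hotel, foxtrot, delta, delta, india, charlie]
Final RIGHT: [charlie, india, alpha, hotel, echo, hotel]
i=0: L=hotel, R=charlie=BASE -> take LEFT -> hotel
i=1: BASE=hotel L=foxtrot R=india all differ -> CONFLICT
i=2: L=delta, R=alpha=BASE -> take LEFT -> delta
i=3: BASE=charlie L=delta R=hotel all differ -> CONFLICT
i=4: L=india, R=echo=BASE -> take LEFT -> india
i=5: L=charlie, R=hotel=BASE -> take LEFT -> charlie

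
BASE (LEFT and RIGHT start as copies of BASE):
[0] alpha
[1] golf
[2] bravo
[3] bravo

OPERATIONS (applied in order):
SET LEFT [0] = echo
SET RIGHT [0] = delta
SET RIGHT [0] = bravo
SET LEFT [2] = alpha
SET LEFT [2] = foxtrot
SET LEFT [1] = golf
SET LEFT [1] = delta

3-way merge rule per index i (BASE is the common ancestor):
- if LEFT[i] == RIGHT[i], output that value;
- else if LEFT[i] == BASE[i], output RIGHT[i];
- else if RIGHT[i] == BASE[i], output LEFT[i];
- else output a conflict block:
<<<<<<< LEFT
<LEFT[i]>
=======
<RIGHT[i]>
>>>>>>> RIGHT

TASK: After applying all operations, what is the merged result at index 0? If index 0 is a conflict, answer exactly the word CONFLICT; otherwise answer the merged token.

Answer: CONFLICT

Derivation:
Final LEFT:  [echo, delta, foxtrot, bravo]
Final RIGHT: [bravo, golf, bravo, bravo]
i=0: BASE=alpha L=echo R=bravo all differ -> CONFLICT
i=1: L=delta, R=golf=BASE -> take LEFT -> delta
i=2: L=foxtrot, R=bravo=BASE -> take LEFT -> foxtrot
i=3: L=bravo R=bravo -> agree -> bravo
Index 0 -> CONFLICT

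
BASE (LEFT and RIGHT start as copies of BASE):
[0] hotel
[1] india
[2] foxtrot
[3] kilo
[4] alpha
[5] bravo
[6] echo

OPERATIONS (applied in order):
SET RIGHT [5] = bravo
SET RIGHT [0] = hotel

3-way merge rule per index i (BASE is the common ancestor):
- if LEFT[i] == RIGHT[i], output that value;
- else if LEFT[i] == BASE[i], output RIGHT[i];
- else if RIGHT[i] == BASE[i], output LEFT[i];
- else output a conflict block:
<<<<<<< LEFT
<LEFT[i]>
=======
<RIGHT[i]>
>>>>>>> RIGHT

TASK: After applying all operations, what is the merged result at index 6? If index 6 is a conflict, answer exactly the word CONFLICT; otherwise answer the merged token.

Answer: echo

Derivation:
Final LEFT:  [hotel, india, foxtrot, kilo, alpha, bravo, echo]
Final RIGHT: [hotel, india, foxtrot, kilo, alpha, bravo, echo]
i=0: L=hotel R=hotel -> agree -> hotel
i=1: L=india R=india -> agree -> india
i=2: L=foxtrot R=foxtrot -> agree -> foxtrot
i=3: L=kilo R=kilo -> agree -> kilo
i=4: L=alpha R=alpha -> agree -> alpha
i=5: L=bravo R=bravo -> agree -> bravo
i=6: L=echo R=echo -> agree -> echo
Index 6 -> echo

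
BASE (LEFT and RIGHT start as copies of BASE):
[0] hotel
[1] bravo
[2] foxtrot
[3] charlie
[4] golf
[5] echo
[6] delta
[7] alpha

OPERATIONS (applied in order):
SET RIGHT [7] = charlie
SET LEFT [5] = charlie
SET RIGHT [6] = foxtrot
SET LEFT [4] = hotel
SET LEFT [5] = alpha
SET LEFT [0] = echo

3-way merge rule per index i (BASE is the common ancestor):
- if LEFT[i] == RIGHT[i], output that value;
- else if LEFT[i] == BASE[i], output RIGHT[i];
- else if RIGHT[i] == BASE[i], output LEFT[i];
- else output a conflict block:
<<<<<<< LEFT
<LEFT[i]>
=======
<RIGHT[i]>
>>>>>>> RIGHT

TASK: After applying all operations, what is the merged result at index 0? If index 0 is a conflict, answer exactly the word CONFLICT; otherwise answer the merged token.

Answer: echo

Derivation:
Final LEFT:  [echo, bravo, foxtrot, charlie, hotel, alpha, delta, alpha]
Final RIGHT: [hotel, bravo, foxtrot, charlie, golf, echo, foxtrot, charlie]
i=0: L=echo, R=hotel=BASE -> take LEFT -> echo
i=1: L=bravo R=bravo -> agree -> bravo
i=2: L=foxtrot R=foxtrot -> agree -> foxtrot
i=3: L=charlie R=charlie -> agree -> charlie
i=4: L=hotel, R=golf=BASE -> take LEFT -> hotel
i=5: L=alpha, R=echo=BASE -> take LEFT -> alpha
i=6: L=delta=BASE, R=foxtrot -> take RIGHT -> foxtrot
i=7: L=alpha=BASE, R=charlie -> take RIGHT -> charlie
Index 0 -> echo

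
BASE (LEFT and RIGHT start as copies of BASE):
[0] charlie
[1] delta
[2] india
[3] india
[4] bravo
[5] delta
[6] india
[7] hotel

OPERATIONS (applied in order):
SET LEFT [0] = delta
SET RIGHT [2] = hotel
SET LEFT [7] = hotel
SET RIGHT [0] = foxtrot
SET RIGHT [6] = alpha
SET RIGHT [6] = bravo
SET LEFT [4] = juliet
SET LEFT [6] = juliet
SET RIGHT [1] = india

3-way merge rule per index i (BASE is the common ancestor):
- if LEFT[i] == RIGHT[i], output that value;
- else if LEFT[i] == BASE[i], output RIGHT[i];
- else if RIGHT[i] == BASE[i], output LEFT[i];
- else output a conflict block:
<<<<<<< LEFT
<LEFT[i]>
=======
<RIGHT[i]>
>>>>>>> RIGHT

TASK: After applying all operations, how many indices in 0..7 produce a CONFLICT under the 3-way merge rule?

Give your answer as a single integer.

Final LEFT:  [delta, delta, india, india, juliet, delta, juliet, hotel]
Final RIGHT: [foxtrot, india, hotel, india, bravo, delta, bravo, hotel]
i=0: BASE=charlie L=delta R=foxtrot all differ -> CONFLICT
i=1: L=delta=BASE, R=india -> take RIGHT -> india
i=2: L=india=BASE, R=hotel -> take RIGHT -> hotel
i=3: L=india R=india -> agree -> india
i=4: L=juliet, R=bravo=BASE -> take LEFT -> juliet
i=5: L=delta R=delta -> agree -> delta
i=6: BASE=india L=juliet R=bravo all differ -> CONFLICT
i=7: L=hotel R=hotel -> agree -> hotel
Conflict count: 2

Answer: 2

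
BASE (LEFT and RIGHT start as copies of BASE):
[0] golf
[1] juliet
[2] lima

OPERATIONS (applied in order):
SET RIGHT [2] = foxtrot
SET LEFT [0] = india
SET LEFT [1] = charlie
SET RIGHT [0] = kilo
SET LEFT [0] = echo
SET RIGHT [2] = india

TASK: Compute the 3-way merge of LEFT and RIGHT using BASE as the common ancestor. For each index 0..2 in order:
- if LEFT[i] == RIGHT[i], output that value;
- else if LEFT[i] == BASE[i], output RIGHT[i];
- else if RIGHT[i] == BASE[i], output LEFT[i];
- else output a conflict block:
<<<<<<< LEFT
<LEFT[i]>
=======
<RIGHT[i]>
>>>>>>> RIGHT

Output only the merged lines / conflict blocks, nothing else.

Final LEFT:  [echo, charlie, lima]
Final RIGHT: [kilo, juliet, india]
i=0: BASE=golf L=echo R=kilo all differ -> CONFLICT
i=1: L=charlie, R=juliet=BASE -> take LEFT -> charlie
i=2: L=lima=BASE, R=india -> take RIGHT -> india

Answer: <<<<<<< LEFT
echo
=======
kilo
>>>>>>> RIGHT
charlie
india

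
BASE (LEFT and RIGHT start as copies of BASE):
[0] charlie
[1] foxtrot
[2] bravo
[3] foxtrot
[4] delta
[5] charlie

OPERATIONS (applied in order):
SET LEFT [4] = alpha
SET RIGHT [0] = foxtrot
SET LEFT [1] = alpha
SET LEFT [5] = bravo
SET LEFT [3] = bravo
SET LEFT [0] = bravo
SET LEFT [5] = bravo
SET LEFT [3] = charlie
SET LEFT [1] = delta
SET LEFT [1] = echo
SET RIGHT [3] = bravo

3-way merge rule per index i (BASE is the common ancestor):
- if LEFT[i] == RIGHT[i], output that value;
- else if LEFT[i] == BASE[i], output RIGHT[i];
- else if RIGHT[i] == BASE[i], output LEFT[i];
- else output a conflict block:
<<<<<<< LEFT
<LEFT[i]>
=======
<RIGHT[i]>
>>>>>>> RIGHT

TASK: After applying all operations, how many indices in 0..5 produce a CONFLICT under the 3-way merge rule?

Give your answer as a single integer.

Final LEFT:  [bravo, echo, bravo, charlie, alpha, bravo]
Final RIGHT: [foxtrot, foxtrot, bravo, bravo, delta, charlie]
i=0: BASE=charlie L=bravo R=foxtrot all differ -> CONFLICT
i=1: L=echo, R=foxtrot=BASE -> take LEFT -> echo
i=2: L=bravo R=bravo -> agree -> bravo
i=3: BASE=foxtrot L=charlie R=bravo all differ -> CONFLICT
i=4: L=alpha, R=delta=BASE -> take LEFT -> alpha
i=5: L=bravo, R=charlie=BASE -> take LEFT -> bravo
Conflict count: 2

Answer: 2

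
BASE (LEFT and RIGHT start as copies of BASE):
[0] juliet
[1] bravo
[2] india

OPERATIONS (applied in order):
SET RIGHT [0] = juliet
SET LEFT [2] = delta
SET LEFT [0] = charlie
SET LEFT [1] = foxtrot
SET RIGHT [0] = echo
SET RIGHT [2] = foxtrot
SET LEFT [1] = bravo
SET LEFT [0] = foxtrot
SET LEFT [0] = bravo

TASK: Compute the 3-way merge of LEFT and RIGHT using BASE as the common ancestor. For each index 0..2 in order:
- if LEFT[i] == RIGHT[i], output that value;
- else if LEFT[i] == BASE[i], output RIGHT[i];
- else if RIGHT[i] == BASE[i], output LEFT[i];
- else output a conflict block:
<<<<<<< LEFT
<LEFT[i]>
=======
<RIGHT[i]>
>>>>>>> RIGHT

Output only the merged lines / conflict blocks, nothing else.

Answer: <<<<<<< LEFT
bravo
=======
echo
>>>>>>> RIGHT
bravo
<<<<<<< LEFT
delta
=======
foxtrot
>>>>>>> RIGHT

Derivation:
Final LEFT:  [bravo, bravo, delta]
Final RIGHT: [echo, bravo, foxtrot]
i=0: BASE=juliet L=bravo R=echo all differ -> CONFLICT
i=1: L=bravo R=bravo -> agree -> bravo
i=2: BASE=india L=delta R=foxtrot all differ -> CONFLICT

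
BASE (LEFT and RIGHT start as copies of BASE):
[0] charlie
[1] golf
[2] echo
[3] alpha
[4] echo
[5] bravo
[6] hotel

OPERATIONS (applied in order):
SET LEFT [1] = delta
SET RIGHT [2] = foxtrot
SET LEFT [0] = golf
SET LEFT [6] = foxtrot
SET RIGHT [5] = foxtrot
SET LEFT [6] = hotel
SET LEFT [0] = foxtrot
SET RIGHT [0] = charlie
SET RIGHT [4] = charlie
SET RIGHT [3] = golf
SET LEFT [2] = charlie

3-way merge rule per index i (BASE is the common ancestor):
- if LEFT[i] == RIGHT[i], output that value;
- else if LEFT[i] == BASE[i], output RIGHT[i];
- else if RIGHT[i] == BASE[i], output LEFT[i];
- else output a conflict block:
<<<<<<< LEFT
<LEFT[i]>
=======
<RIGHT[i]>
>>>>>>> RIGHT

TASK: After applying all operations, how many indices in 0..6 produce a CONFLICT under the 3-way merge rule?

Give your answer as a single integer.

Final LEFT:  [foxtrot, delta, charlie, alpha, echo, bravo, hotel]
Final RIGHT: [charlie, golf, foxtrot, golf, charlie, foxtrot, hotel]
i=0: L=foxtrot, R=charlie=BASE -> take LEFT -> foxtrot
i=1: L=delta, R=golf=BASE -> take LEFT -> delta
i=2: BASE=echo L=charlie R=foxtrot all differ -> CONFLICT
i=3: L=alpha=BASE, R=golf -> take RIGHT -> golf
i=4: L=echo=BASE, R=charlie -> take RIGHT -> charlie
i=5: L=bravo=BASE, R=foxtrot -> take RIGHT -> foxtrot
i=6: L=hotel R=hotel -> agree -> hotel
Conflict count: 1

Answer: 1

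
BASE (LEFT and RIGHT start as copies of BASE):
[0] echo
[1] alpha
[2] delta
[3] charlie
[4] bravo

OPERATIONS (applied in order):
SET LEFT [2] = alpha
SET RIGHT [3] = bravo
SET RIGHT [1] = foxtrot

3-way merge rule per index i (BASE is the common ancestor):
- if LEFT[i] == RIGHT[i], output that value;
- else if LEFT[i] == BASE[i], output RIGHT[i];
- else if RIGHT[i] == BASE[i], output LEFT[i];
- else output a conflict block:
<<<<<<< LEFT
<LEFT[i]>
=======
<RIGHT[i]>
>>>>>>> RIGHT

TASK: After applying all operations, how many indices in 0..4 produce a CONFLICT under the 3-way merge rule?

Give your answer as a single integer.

Final LEFT:  [echo, alpha, alpha, charlie, bravo]
Final RIGHT: [echo, foxtrot, delta, bravo, bravo]
i=0: L=echo R=echo -> agree -> echo
i=1: L=alpha=BASE, R=foxtrot -> take RIGHT -> foxtrot
i=2: L=alpha, R=delta=BASE -> take LEFT -> alpha
i=3: L=charlie=BASE, R=bravo -> take RIGHT -> bravo
i=4: L=bravo R=bravo -> agree -> bravo
Conflict count: 0

Answer: 0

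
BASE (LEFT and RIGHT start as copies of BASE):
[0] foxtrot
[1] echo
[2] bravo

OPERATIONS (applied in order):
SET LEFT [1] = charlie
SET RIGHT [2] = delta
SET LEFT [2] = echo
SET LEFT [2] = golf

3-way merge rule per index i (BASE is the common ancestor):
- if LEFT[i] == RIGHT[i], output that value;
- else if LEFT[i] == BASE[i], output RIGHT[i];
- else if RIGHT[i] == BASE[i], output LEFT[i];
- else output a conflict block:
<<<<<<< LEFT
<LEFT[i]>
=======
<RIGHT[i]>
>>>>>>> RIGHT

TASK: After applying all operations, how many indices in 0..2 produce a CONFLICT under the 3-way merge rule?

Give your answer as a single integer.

Answer: 1

Derivation:
Final LEFT:  [foxtrot, charlie, golf]
Final RIGHT: [foxtrot, echo, delta]
i=0: L=foxtrot R=foxtrot -> agree -> foxtrot
i=1: L=charlie, R=echo=BASE -> take LEFT -> charlie
i=2: BASE=bravo L=golf R=delta all differ -> CONFLICT
Conflict count: 1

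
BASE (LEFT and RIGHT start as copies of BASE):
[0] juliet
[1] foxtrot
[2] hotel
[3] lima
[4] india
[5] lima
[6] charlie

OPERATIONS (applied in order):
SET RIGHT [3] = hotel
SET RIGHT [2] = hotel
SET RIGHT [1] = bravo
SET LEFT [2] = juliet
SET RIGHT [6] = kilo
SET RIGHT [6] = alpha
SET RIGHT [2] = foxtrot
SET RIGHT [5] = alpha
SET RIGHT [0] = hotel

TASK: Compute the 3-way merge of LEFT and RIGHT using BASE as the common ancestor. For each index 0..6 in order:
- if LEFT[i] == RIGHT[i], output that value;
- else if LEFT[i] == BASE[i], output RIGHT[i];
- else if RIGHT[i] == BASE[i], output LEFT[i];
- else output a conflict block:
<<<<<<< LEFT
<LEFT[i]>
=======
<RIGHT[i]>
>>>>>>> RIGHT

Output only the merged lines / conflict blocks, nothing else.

Final LEFT:  [juliet, foxtrot, juliet, lima, india, lima, charlie]
Final RIGHT: [hotel, bravo, foxtrot, hotel, india, alpha, alpha]
i=0: L=juliet=BASE, R=hotel -> take RIGHT -> hotel
i=1: L=foxtrot=BASE, R=bravo -> take RIGHT -> bravo
i=2: BASE=hotel L=juliet R=foxtrot all differ -> CONFLICT
i=3: L=lima=BASE, R=hotel -> take RIGHT -> hotel
i=4: L=india R=india -> agree -> india
i=5: L=lima=BASE, R=alpha -> take RIGHT -> alpha
i=6: L=charlie=BASE, R=alpha -> take RIGHT -> alpha

Answer: hotel
bravo
<<<<<<< LEFT
juliet
=======
foxtrot
>>>>>>> RIGHT
hotel
india
alpha
alpha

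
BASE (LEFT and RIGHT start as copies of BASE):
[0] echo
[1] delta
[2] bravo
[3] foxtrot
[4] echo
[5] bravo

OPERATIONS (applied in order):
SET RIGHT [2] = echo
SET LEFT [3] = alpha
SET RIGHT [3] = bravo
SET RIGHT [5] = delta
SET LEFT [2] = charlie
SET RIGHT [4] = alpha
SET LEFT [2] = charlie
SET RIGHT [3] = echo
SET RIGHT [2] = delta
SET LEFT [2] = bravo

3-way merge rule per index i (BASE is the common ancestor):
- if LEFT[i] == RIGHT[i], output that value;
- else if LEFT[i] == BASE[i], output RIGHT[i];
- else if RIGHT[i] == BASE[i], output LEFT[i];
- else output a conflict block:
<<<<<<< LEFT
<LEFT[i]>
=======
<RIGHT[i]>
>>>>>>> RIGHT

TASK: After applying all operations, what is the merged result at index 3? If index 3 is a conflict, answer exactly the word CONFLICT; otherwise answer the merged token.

Answer: CONFLICT

Derivation:
Final LEFT:  [echo, delta, bravo, alpha, echo, bravo]
Final RIGHT: [echo, delta, delta, echo, alpha, delta]
i=0: L=echo R=echo -> agree -> echo
i=1: L=delta R=delta -> agree -> delta
i=2: L=bravo=BASE, R=delta -> take RIGHT -> delta
i=3: BASE=foxtrot L=alpha R=echo all differ -> CONFLICT
i=4: L=echo=BASE, R=alpha -> take RIGHT -> alpha
i=5: L=bravo=BASE, R=delta -> take RIGHT -> delta
Index 3 -> CONFLICT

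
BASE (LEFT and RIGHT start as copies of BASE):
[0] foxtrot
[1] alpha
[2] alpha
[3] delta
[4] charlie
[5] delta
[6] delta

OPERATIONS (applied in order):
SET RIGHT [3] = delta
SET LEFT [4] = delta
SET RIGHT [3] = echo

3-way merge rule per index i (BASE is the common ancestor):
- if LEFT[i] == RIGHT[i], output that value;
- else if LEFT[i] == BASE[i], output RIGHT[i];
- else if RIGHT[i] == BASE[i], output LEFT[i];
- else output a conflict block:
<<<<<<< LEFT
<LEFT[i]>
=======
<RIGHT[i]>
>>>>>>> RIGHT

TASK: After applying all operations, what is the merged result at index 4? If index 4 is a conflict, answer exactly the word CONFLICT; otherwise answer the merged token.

Final LEFT:  [foxtrot, alpha, alpha, delta, delta, delta, delta]
Final RIGHT: [foxtrot, alpha, alpha, echo, charlie, delta, delta]
i=0: L=foxtrot R=foxtrot -> agree -> foxtrot
i=1: L=alpha R=alpha -> agree -> alpha
i=2: L=alpha R=alpha -> agree -> alpha
i=3: L=delta=BASE, R=echo -> take RIGHT -> echo
i=4: L=delta, R=charlie=BASE -> take LEFT -> delta
i=5: L=delta R=delta -> agree -> delta
i=6: L=delta R=delta -> agree -> delta
Index 4 -> delta

Answer: delta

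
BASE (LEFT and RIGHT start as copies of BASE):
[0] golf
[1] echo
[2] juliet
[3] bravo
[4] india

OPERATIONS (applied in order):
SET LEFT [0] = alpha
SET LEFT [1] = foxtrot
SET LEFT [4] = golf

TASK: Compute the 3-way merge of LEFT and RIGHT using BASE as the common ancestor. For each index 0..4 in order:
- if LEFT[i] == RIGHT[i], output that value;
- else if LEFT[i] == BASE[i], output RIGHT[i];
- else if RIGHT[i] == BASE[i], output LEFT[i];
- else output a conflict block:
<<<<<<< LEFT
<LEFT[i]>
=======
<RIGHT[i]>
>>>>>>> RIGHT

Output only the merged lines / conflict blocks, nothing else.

Final LEFT:  [alpha, foxtrot, juliet, bravo, golf]
Final RIGHT: [golf, echo, juliet, bravo, india]
i=0: L=alpha, R=golf=BASE -> take LEFT -> alpha
i=1: L=foxtrot, R=echo=BASE -> take LEFT -> foxtrot
i=2: L=juliet R=juliet -> agree -> juliet
i=3: L=bravo R=bravo -> agree -> bravo
i=4: L=golf, R=india=BASE -> take LEFT -> golf

Answer: alpha
foxtrot
juliet
bravo
golf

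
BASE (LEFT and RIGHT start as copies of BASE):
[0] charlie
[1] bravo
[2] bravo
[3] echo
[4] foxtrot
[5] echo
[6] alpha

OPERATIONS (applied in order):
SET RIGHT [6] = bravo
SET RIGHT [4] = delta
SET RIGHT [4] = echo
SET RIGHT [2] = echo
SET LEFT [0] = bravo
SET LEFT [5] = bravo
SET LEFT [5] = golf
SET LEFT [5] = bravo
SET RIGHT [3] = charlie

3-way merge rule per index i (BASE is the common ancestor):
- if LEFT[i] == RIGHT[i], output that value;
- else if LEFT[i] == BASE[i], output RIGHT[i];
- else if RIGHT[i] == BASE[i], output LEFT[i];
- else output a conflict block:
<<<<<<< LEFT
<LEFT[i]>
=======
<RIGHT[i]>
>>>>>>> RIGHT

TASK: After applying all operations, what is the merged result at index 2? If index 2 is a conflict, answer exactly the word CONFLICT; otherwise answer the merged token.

Answer: echo

Derivation:
Final LEFT:  [bravo, bravo, bravo, echo, foxtrot, bravo, alpha]
Final RIGHT: [charlie, bravo, echo, charlie, echo, echo, bravo]
i=0: L=bravo, R=charlie=BASE -> take LEFT -> bravo
i=1: L=bravo R=bravo -> agree -> bravo
i=2: L=bravo=BASE, R=echo -> take RIGHT -> echo
i=3: L=echo=BASE, R=charlie -> take RIGHT -> charlie
i=4: L=foxtrot=BASE, R=echo -> take RIGHT -> echo
i=5: L=bravo, R=echo=BASE -> take LEFT -> bravo
i=6: L=alpha=BASE, R=bravo -> take RIGHT -> bravo
Index 2 -> echo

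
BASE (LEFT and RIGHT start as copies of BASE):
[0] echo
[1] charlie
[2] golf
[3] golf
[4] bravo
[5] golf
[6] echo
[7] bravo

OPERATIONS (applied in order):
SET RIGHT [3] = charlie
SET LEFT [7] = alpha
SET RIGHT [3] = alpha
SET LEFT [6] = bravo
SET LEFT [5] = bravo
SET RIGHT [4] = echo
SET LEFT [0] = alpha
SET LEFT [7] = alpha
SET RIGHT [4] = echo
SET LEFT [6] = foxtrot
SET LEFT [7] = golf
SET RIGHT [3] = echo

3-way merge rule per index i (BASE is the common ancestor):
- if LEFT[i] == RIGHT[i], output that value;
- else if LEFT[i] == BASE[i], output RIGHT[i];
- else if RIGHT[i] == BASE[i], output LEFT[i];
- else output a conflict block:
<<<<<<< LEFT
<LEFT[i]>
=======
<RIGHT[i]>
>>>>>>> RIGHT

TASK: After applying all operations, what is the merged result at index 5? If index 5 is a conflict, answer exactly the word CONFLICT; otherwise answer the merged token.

Answer: bravo

Derivation:
Final LEFT:  [alpha, charlie, golf, golf, bravo, bravo, foxtrot, golf]
Final RIGHT: [echo, charlie, golf, echo, echo, golf, echo, bravo]
i=0: L=alpha, R=echo=BASE -> take LEFT -> alpha
i=1: L=charlie R=charlie -> agree -> charlie
i=2: L=golf R=golf -> agree -> golf
i=3: L=golf=BASE, R=echo -> take RIGHT -> echo
i=4: L=bravo=BASE, R=echo -> take RIGHT -> echo
i=5: L=bravo, R=golf=BASE -> take LEFT -> bravo
i=6: L=foxtrot, R=echo=BASE -> take LEFT -> foxtrot
i=7: L=golf, R=bravo=BASE -> take LEFT -> golf
Index 5 -> bravo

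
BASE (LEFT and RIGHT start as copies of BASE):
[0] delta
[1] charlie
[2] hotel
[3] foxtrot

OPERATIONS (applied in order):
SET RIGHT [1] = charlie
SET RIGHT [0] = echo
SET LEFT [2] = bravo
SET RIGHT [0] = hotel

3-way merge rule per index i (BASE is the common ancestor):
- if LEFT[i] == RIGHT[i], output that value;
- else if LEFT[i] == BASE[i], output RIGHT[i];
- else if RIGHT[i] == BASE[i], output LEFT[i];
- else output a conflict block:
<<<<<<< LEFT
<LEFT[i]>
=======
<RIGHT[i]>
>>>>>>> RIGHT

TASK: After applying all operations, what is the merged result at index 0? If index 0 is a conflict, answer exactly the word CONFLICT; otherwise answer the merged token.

Answer: hotel

Derivation:
Final LEFT:  [delta, charlie, bravo, foxtrot]
Final RIGHT: [hotel, charlie, hotel, foxtrot]
i=0: L=delta=BASE, R=hotel -> take RIGHT -> hotel
i=1: L=charlie R=charlie -> agree -> charlie
i=2: L=bravo, R=hotel=BASE -> take LEFT -> bravo
i=3: L=foxtrot R=foxtrot -> agree -> foxtrot
Index 0 -> hotel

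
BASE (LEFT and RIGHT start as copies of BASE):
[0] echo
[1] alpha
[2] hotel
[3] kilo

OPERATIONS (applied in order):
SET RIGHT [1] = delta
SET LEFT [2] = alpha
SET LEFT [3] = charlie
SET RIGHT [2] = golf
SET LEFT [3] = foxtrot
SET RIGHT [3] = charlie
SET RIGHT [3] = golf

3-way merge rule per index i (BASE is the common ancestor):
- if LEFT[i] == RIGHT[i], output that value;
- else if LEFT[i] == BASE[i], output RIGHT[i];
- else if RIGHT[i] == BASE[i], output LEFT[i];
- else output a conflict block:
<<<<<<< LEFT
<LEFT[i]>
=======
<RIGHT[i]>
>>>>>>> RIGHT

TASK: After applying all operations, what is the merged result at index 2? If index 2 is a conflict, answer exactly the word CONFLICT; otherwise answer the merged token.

Final LEFT:  [echo, alpha, alpha, foxtrot]
Final RIGHT: [echo, delta, golf, golf]
i=0: L=echo R=echo -> agree -> echo
i=1: L=alpha=BASE, R=delta -> take RIGHT -> delta
i=2: BASE=hotel L=alpha R=golf all differ -> CONFLICT
i=3: BASE=kilo L=foxtrot R=golf all differ -> CONFLICT
Index 2 -> CONFLICT

Answer: CONFLICT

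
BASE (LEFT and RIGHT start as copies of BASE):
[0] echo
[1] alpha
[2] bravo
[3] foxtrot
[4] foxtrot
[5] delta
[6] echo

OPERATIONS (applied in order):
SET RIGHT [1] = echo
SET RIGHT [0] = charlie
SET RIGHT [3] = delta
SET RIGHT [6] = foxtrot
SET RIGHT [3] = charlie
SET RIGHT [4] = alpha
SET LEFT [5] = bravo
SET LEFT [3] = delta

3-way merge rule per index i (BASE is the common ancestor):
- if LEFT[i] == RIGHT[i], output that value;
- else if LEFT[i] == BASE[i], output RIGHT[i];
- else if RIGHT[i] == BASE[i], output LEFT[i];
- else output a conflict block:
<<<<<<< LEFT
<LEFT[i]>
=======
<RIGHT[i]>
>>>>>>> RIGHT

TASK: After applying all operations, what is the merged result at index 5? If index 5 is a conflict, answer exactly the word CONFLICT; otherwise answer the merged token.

Final LEFT:  [echo, alpha, bravo, delta, foxtrot, bravo, echo]
Final RIGHT: [charlie, echo, bravo, charlie, alpha, delta, foxtrot]
i=0: L=echo=BASE, R=charlie -> take RIGHT -> charlie
i=1: L=alpha=BASE, R=echo -> take RIGHT -> echo
i=2: L=bravo R=bravo -> agree -> bravo
i=3: BASE=foxtrot L=delta R=charlie all differ -> CONFLICT
i=4: L=foxtrot=BASE, R=alpha -> take RIGHT -> alpha
i=5: L=bravo, R=delta=BASE -> take LEFT -> bravo
i=6: L=echo=BASE, R=foxtrot -> take RIGHT -> foxtrot
Index 5 -> bravo

Answer: bravo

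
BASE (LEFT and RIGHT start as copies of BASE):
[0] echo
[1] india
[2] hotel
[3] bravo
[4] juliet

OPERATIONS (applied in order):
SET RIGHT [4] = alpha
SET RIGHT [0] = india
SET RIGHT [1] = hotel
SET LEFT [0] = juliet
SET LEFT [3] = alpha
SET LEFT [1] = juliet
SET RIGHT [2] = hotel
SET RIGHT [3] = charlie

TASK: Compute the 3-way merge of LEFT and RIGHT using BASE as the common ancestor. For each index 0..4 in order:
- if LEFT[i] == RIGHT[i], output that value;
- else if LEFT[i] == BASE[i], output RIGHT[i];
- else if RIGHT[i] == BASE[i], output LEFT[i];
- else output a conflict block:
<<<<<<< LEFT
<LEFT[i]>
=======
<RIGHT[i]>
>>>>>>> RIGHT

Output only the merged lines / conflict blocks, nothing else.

Answer: <<<<<<< LEFT
juliet
=======
india
>>>>>>> RIGHT
<<<<<<< LEFT
juliet
=======
hotel
>>>>>>> RIGHT
hotel
<<<<<<< LEFT
alpha
=======
charlie
>>>>>>> RIGHT
alpha

Derivation:
Final LEFT:  [juliet, juliet, hotel, alpha, juliet]
Final RIGHT: [india, hotel, hotel, charlie, alpha]
i=0: BASE=echo L=juliet R=india all differ -> CONFLICT
i=1: BASE=india L=juliet R=hotel all differ -> CONFLICT
i=2: L=hotel R=hotel -> agree -> hotel
i=3: BASE=bravo L=alpha R=charlie all differ -> CONFLICT
i=4: L=juliet=BASE, R=alpha -> take RIGHT -> alpha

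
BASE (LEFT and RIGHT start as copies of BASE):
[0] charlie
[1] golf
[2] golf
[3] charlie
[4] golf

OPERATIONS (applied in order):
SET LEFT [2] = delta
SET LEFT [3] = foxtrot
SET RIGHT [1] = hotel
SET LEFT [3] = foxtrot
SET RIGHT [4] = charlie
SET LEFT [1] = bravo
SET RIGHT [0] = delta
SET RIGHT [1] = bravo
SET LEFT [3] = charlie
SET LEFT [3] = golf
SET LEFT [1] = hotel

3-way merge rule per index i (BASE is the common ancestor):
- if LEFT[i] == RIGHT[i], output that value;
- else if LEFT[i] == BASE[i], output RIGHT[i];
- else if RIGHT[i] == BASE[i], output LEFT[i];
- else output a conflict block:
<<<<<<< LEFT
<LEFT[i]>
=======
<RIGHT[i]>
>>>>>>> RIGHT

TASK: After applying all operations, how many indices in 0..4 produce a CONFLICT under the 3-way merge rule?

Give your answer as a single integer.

Final LEFT:  [charlie, hotel, delta, golf, golf]
Final RIGHT: [delta, bravo, golf, charlie, charlie]
i=0: L=charlie=BASE, R=delta -> take RIGHT -> delta
i=1: BASE=golf L=hotel R=bravo all differ -> CONFLICT
i=2: L=delta, R=golf=BASE -> take LEFT -> delta
i=3: L=golf, R=charlie=BASE -> take LEFT -> golf
i=4: L=golf=BASE, R=charlie -> take RIGHT -> charlie
Conflict count: 1

Answer: 1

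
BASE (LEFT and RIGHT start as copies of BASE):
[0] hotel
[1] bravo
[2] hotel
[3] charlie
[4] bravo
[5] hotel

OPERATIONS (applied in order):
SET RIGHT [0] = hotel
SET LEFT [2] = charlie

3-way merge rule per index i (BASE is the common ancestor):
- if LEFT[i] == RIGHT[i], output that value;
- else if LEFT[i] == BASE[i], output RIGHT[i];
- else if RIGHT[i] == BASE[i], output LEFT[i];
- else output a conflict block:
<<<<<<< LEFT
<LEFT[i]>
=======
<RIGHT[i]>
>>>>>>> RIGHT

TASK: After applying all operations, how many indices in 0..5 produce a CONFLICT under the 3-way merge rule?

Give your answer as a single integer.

Final LEFT:  [hotel, bravo, charlie, charlie, bravo, hotel]
Final RIGHT: [hotel, bravo, hotel, charlie, bravo, hotel]
i=0: L=hotel R=hotel -> agree -> hotel
i=1: L=bravo R=bravo -> agree -> bravo
i=2: L=charlie, R=hotel=BASE -> take LEFT -> charlie
i=3: L=charlie R=charlie -> agree -> charlie
i=4: L=bravo R=bravo -> agree -> bravo
i=5: L=hotel R=hotel -> agree -> hotel
Conflict count: 0

Answer: 0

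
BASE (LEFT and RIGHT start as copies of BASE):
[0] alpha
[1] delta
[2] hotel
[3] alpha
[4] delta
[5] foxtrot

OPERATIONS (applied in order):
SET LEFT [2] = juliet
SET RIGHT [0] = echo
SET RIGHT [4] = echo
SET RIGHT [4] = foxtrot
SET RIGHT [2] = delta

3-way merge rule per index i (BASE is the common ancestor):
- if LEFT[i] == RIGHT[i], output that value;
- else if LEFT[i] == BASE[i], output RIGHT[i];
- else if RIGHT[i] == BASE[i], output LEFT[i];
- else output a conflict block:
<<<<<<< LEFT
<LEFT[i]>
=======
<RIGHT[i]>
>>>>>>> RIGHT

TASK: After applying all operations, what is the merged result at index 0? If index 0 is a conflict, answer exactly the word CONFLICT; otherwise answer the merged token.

Answer: echo

Derivation:
Final LEFT:  [alpha, delta, juliet, alpha, delta, foxtrot]
Final RIGHT: [echo, delta, delta, alpha, foxtrot, foxtrot]
i=0: L=alpha=BASE, R=echo -> take RIGHT -> echo
i=1: L=delta R=delta -> agree -> delta
i=2: BASE=hotel L=juliet R=delta all differ -> CONFLICT
i=3: L=alpha R=alpha -> agree -> alpha
i=4: L=delta=BASE, R=foxtrot -> take RIGHT -> foxtrot
i=5: L=foxtrot R=foxtrot -> agree -> foxtrot
Index 0 -> echo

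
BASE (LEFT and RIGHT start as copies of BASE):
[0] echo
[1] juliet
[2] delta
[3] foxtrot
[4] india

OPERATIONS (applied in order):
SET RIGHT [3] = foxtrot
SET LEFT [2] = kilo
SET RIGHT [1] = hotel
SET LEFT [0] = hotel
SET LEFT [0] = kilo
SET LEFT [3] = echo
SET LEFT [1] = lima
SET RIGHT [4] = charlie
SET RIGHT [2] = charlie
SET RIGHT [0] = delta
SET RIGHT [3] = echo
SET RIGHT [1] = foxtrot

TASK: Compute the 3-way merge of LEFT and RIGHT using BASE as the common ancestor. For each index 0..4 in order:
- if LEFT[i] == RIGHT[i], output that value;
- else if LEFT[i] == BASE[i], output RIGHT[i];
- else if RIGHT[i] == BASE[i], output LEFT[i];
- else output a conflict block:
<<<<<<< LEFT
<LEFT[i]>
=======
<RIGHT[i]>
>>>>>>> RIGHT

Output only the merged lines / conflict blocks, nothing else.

Final LEFT:  [kilo, lima, kilo, echo, india]
Final RIGHT: [delta, foxtrot, charlie, echo, charlie]
i=0: BASE=echo L=kilo R=delta all differ -> CONFLICT
i=1: BASE=juliet L=lima R=foxtrot all differ -> CONFLICT
i=2: BASE=delta L=kilo R=charlie all differ -> CONFLICT
i=3: L=echo R=echo -> agree -> echo
i=4: L=india=BASE, R=charlie -> take RIGHT -> charlie

Answer: <<<<<<< LEFT
kilo
=======
delta
>>>>>>> RIGHT
<<<<<<< LEFT
lima
=======
foxtrot
>>>>>>> RIGHT
<<<<<<< LEFT
kilo
=======
charlie
>>>>>>> RIGHT
echo
charlie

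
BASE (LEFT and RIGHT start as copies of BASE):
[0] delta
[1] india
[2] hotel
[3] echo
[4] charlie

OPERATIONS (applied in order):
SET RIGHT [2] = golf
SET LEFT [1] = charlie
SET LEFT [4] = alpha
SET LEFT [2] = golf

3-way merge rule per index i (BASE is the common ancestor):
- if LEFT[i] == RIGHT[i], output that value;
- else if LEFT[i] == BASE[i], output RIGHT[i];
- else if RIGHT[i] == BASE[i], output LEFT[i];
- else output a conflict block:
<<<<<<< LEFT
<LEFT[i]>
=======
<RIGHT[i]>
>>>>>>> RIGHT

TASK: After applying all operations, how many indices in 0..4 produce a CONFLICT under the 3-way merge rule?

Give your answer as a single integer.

Answer: 0

Derivation:
Final LEFT:  [delta, charlie, golf, echo, alpha]
Final RIGHT: [delta, india, golf, echo, charlie]
i=0: L=delta R=delta -> agree -> delta
i=1: L=charlie, R=india=BASE -> take LEFT -> charlie
i=2: L=golf R=golf -> agree -> golf
i=3: L=echo R=echo -> agree -> echo
i=4: L=alpha, R=charlie=BASE -> take LEFT -> alpha
Conflict count: 0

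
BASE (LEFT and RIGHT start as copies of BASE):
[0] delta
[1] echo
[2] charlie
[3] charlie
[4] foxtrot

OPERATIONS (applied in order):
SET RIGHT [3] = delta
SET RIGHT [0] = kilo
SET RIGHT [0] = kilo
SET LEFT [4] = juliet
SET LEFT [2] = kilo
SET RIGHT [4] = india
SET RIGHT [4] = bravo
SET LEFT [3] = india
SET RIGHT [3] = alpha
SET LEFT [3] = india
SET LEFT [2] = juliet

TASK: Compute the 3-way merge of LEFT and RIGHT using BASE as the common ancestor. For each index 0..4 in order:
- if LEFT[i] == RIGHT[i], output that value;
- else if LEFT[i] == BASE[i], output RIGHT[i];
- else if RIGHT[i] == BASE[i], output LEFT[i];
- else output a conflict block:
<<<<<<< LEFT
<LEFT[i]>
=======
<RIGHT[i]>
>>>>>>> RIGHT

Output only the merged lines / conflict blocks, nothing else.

Final LEFT:  [delta, echo, juliet, india, juliet]
Final RIGHT: [kilo, echo, charlie, alpha, bravo]
i=0: L=delta=BASE, R=kilo -> take RIGHT -> kilo
i=1: L=echo R=echo -> agree -> echo
i=2: L=juliet, R=charlie=BASE -> take LEFT -> juliet
i=3: BASE=charlie L=india R=alpha all differ -> CONFLICT
i=4: BASE=foxtrot L=juliet R=bravo all differ -> CONFLICT

Answer: kilo
echo
juliet
<<<<<<< LEFT
india
=======
alpha
>>>>>>> RIGHT
<<<<<<< LEFT
juliet
=======
bravo
>>>>>>> RIGHT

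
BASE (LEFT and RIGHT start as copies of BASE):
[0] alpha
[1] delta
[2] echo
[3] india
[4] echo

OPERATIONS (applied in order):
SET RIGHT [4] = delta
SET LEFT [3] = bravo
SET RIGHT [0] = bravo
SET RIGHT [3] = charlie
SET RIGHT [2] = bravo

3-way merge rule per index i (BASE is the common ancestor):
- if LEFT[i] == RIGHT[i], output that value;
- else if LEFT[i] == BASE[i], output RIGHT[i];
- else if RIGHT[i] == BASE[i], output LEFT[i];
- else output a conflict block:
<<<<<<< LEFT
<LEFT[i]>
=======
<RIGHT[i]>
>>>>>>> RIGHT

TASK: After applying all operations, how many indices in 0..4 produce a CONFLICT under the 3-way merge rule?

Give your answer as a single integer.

Final LEFT:  [alpha, delta, echo, bravo, echo]
Final RIGHT: [bravo, delta, bravo, charlie, delta]
i=0: L=alpha=BASE, R=bravo -> take RIGHT -> bravo
i=1: L=delta R=delta -> agree -> delta
i=2: L=echo=BASE, R=bravo -> take RIGHT -> bravo
i=3: BASE=india L=bravo R=charlie all differ -> CONFLICT
i=4: L=echo=BASE, R=delta -> take RIGHT -> delta
Conflict count: 1

Answer: 1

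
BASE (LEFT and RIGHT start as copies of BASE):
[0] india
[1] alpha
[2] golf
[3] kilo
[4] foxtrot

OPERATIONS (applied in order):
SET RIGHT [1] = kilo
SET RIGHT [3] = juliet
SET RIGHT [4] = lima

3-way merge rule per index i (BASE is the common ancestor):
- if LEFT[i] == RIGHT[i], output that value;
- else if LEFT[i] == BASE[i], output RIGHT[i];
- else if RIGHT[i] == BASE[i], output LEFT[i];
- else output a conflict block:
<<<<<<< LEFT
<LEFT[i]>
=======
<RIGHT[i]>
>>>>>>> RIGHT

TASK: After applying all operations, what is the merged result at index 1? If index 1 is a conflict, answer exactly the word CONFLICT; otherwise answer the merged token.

Answer: kilo

Derivation:
Final LEFT:  [india, alpha, golf, kilo, foxtrot]
Final RIGHT: [india, kilo, golf, juliet, lima]
i=0: L=india R=india -> agree -> india
i=1: L=alpha=BASE, R=kilo -> take RIGHT -> kilo
i=2: L=golf R=golf -> agree -> golf
i=3: L=kilo=BASE, R=juliet -> take RIGHT -> juliet
i=4: L=foxtrot=BASE, R=lima -> take RIGHT -> lima
Index 1 -> kilo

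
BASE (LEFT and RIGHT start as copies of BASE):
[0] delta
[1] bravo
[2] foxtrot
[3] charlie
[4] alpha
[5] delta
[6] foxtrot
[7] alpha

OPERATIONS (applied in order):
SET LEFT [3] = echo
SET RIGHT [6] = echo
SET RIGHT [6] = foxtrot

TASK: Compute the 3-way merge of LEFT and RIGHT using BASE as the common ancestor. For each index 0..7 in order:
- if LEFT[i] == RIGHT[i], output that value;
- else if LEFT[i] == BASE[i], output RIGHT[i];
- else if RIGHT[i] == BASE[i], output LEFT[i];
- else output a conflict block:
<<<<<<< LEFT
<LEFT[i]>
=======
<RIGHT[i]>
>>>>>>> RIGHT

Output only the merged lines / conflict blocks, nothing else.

Answer: delta
bravo
foxtrot
echo
alpha
delta
foxtrot
alpha

Derivation:
Final LEFT:  [delta, bravo, foxtrot, echo, alpha, delta, foxtrot, alpha]
Final RIGHT: [delta, bravo, foxtrot, charlie, alpha, delta, foxtrot, alpha]
i=0: L=delta R=delta -> agree -> delta
i=1: L=bravo R=bravo -> agree -> bravo
i=2: L=foxtrot R=foxtrot -> agree -> foxtrot
i=3: L=echo, R=charlie=BASE -> take LEFT -> echo
i=4: L=alpha R=alpha -> agree -> alpha
i=5: L=delta R=delta -> agree -> delta
i=6: L=foxtrot R=foxtrot -> agree -> foxtrot
i=7: L=alpha R=alpha -> agree -> alpha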